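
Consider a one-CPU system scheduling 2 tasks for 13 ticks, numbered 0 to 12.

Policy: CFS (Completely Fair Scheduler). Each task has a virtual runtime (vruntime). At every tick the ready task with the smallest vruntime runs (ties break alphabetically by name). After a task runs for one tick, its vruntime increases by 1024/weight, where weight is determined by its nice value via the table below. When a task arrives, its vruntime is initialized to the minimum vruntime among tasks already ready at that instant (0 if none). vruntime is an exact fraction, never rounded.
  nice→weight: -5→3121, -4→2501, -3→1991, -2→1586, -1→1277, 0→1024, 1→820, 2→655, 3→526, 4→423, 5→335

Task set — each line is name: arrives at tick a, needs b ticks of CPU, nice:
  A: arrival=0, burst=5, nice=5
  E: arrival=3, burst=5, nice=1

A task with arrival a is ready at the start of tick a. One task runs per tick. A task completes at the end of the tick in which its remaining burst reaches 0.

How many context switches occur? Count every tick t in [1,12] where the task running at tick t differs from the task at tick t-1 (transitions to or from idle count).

context switches = 4

t=0: vr[A=0] → run A
t=1: vr[A=1024/335] → run A
t=2: vr[A=2048/335] → run A
t=3: vr[A=3072/335 E=3072/335] → run A
t=4: vr[A=4096/335 E=3072/335] → run E
t=5: vr[A=4096/335 E=143104/13735] → run E
t=6: vr[A=4096/335 E=160256/13735] → run E
t=7: vr[A=4096/335 E=177408/13735] → run A
t=8: vr[E=177408/13735] → run E
t=9: vr[E=38912/2747] → run E
t=10: (idle)
t=11: (idle)
t=12: (idle)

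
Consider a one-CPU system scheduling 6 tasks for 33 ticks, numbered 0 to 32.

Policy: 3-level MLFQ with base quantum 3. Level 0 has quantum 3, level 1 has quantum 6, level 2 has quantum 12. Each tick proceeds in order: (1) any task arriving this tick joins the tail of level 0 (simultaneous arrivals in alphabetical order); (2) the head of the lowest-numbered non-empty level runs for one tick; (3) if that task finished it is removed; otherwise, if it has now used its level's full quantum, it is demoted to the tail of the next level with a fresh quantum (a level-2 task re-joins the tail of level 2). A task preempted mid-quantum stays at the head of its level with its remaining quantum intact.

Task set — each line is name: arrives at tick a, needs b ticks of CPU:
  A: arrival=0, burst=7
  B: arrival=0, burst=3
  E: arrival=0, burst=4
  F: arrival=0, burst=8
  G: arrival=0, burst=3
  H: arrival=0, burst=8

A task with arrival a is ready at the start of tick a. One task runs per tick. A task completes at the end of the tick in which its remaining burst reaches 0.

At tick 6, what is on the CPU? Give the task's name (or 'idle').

running at tick 6 = E

t=0: L0/L1/L2 = ABEFGH/-/- → run A
t=1: L0/L1/L2 = ABEFGH/-/- → run A
t=2: L0/L1/L2 = ABEFGH/-/- → run A
t=3: L0/L1/L2 = BEFGH/A/- → run B
t=4: L0/L1/L2 = BEFGH/A/- → run B
t=5: L0/L1/L2 = BEFGH/A/- → run B
t=6: L0/L1/L2 = EFGH/A/- → run E
t=7: L0/L1/L2 = EFGH/A/- → run E
t=8: L0/L1/L2 = EFGH/A/- → run E
t=9: L0/L1/L2 = FGH/AE/- → run F
t=10: L0/L1/L2 = FGH/AE/- → run F
t=11: L0/L1/L2 = FGH/AE/- → run F
t=12: L0/L1/L2 = GH/AEF/- → run G
t=13: L0/L1/L2 = GH/AEF/- → run G
t=14: L0/L1/L2 = GH/AEF/- → run G
t=15: L0/L1/L2 = H/AEF/- → run H
t=16: L0/L1/L2 = H/AEF/- → run H
t=17: L0/L1/L2 = H/AEF/- → run H
t=18: L0/L1/L2 = -/AEFH/- → run A
t=19: L0/L1/L2 = -/AEFH/- → run A
t=20: L0/L1/L2 = -/AEFH/- → run A
t=21: L0/L1/L2 = -/AEFH/- → run A
t=22: L0/L1/L2 = -/EFH/- → run E
t=23: L0/L1/L2 = -/FH/- → run F
t=24: L0/L1/L2 = -/FH/- → run F
t=25: L0/L1/L2 = -/FH/- → run F
t=26: L0/L1/L2 = -/FH/- → run F
t=27: L0/L1/L2 = -/FH/- → run F
t=28: L0/L1/L2 = -/H/- → run H
t=29: L0/L1/L2 = -/H/- → run H
t=30: L0/L1/L2 = -/H/- → run H
t=31: L0/L1/L2 = -/H/- → run H
t=32: L0/L1/L2 = -/H/- → run H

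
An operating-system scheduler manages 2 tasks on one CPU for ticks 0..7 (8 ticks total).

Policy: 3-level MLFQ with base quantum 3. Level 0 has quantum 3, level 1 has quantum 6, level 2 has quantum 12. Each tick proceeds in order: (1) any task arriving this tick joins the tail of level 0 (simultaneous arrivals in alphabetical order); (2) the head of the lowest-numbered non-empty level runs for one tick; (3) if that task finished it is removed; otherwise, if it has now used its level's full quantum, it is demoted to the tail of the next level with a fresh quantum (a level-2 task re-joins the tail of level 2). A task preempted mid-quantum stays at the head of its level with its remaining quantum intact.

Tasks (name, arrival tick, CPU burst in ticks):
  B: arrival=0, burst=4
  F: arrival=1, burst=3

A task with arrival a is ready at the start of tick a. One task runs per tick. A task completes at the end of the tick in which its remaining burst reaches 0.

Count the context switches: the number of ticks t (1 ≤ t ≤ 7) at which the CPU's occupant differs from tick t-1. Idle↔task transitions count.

context switches = 3

t=0: L0/L1/L2 = B/-/- → run B
t=1: L0/L1/L2 = BF/-/- → run B
t=2: L0/L1/L2 = BF/-/- → run B
t=3: L0/L1/L2 = F/B/- → run F
t=4: L0/L1/L2 = F/B/- → run F
t=5: L0/L1/L2 = F/B/- → run F
t=6: L0/L1/L2 = -/B/- → run B
t=7: (idle)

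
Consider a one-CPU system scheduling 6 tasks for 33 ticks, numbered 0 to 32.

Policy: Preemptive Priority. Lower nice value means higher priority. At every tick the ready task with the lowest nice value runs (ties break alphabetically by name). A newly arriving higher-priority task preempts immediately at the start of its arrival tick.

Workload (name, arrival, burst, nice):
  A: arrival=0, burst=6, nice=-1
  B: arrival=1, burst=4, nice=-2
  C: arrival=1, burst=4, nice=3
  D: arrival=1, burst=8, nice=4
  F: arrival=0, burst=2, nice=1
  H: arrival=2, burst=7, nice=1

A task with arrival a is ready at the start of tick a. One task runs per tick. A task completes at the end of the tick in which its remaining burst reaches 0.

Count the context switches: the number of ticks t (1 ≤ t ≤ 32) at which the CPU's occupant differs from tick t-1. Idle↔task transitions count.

context switches = 7

t=0: ready={A,F} → run A
t=1: ready={A,B,C,D,F} → run B
t=2: ready={A,B,C,D,F,H} → run B
t=3: ready={A,B,C,D,F,H} → run B
t=4: ready={A,B,C,D,F,H} → run B
t=5: ready={A,C,D,F,H} → run A
t=6: ready={A,C,D,F,H} → run A
t=7: ready={A,C,D,F,H} → run A
t=8: ready={A,C,D,F,H} → run A
t=9: ready={A,C,D,F,H} → run A
t=10: ready={C,D,F,H} → run F
t=11: ready={C,D,F,H} → run F
t=12: ready={C,D,H} → run H
t=13: ready={C,D,H} → run H
t=14: ready={C,D,H} → run H
t=15: ready={C,D,H} → run H
t=16: ready={C,D,H} → run H
t=17: ready={C,D,H} → run H
t=18: ready={C,D,H} → run H
t=19: ready={C,D} → run C
t=20: ready={C,D} → run C
t=21: ready={C,D} → run C
t=22: ready={C,D} → run C
t=23: ready={D} → run D
t=24: ready={D} → run D
t=25: ready={D} → run D
t=26: ready={D} → run D
t=27: ready={D} → run D
t=28: ready={D} → run D
t=29: ready={D} → run D
t=30: ready={D} → run D
t=31: (idle)
t=32: (idle)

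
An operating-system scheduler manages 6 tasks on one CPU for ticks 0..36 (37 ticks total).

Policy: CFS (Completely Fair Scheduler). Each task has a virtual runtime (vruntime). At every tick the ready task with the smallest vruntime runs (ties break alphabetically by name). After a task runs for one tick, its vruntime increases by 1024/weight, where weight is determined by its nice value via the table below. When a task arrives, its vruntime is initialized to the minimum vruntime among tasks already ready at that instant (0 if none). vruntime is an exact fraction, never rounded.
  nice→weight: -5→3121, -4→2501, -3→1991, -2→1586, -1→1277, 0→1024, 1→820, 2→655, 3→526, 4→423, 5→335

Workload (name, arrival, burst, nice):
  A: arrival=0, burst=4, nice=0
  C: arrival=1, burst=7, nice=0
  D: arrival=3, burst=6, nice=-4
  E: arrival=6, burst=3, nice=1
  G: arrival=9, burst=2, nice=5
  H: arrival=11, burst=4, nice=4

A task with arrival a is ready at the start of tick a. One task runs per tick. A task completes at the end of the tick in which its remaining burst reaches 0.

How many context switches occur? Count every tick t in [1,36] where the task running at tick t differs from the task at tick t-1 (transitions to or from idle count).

context switches = 22

t=0: vr[A=0] → run A
t=1: vr[A=1 C=1] → run A
t=2: vr[A=2 C=1] → run C
t=3: vr[A=2 C=2 D=2] → run A
t=4: vr[A=3 C=2 D=2] → run C
t=5: vr[A=3 C=3 D=2] → run D
t=6: vr[A=3 C=3 D=6026/2501 E=6026/2501] → run D
t=7: vr[A=3 C=3 D=7050/2501 E=6026/2501] → run E
t=8: vr[A=3 C=3 D=7050/2501 E=45746/12505] → run D
t=9: vr[A=3 C=3 D=8074/2501 E=45746/12505 G=3] → run A
t=10: vr[C=3 D=8074/2501 E=45746/12505 G=3] → run C
t=11: vr[C=4 D=8074/2501 E=45746/12505 G=3 H=3] → run G
t=12: vr[C=4 D=8074/2501 E=45746/12505 G=2029/335 H=3] → run H
t=13: vr[C=4 D=8074/2501 E=45746/12505 G=2029/335 H=2293/423] → run D
t=14: vr[C=4 D=9098/2501 E=45746/12505 G=2029/335 H=2293/423] → run D
t=15: vr[C=4 D=10122/2501 E=45746/12505 G=2029/335 H=2293/423] → run E
t=16: vr[C=4 D=10122/2501 E=61362/12505 G=2029/335 H=2293/423] → run C
t=17: vr[C=5 D=10122/2501 E=61362/12505 G=2029/335 H=2293/423] → run D
t=18: vr[C=5 E=61362/12505 G=2029/335 H=2293/423] → run E
t=19: vr[C=5 G=2029/335 H=2293/423] → run C
t=20: vr[C=6 G=2029/335 H=2293/423] → run H
t=21: vr[C=6 G=2029/335 H=3317/423] → run C
t=22: vr[C=7 G=2029/335 H=3317/423] → run G
t=23: vr[C=7 H=3317/423] → run C
t=24: vr[H=3317/423] → run H
t=25: vr[H=1447/141] → run H
t=26: (idle)
t=27: (idle)
t=28: (idle)
t=29: (idle)
t=30: (idle)
t=31: (idle)
t=32: (idle)
t=33: (idle)
t=34: (idle)
t=35: (idle)
t=36: (idle)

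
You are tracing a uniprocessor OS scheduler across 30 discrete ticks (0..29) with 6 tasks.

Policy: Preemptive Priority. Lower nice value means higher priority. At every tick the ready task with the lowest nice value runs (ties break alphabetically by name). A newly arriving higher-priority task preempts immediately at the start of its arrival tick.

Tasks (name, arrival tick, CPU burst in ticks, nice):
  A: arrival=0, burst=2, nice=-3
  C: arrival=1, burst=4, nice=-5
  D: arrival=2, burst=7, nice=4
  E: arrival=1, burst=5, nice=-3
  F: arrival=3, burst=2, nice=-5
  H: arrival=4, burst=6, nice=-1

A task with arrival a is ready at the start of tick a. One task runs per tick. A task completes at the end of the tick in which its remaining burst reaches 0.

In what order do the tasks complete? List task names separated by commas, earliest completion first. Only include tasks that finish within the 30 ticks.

t=0: ready={A} → run A
t=1: ready={A,C,E} → run C
t=2: ready={A,C,D,E} → run C
t=3: ready={A,C,D,E,F} → run C
t=4: ready={A,C,D,E,F,H} → run C
t=5: ready={A,D,E,F,H} → run F
t=6: ready={A,D,E,F,H} → run F
t=7: ready={A,D,E,H} → run A
t=8: ready={D,E,H} → run E
t=9: ready={D,E,H} → run E
t=10: ready={D,E,H} → run E
t=11: ready={D,E,H} → run E
t=12: ready={D,E,H} → run E
t=13: ready={D,H} → run H
t=14: ready={D,H} → run H
t=15: ready={D,H} → run H
t=16: ready={D,H} → run H
t=17: ready={D,H} → run H
t=18: ready={D,H} → run H
t=19: ready={D} → run D
t=20: ready={D} → run D
t=21: ready={D} → run D
t=22: ready={D} → run D
t=23: ready={D} → run D
t=24: ready={D} → run D
t=25: ready={D} → run D
t=26: (idle)
t=27: (idle)
t=28: (idle)
t=29: (idle)

completion order = C, F, A, E, H, D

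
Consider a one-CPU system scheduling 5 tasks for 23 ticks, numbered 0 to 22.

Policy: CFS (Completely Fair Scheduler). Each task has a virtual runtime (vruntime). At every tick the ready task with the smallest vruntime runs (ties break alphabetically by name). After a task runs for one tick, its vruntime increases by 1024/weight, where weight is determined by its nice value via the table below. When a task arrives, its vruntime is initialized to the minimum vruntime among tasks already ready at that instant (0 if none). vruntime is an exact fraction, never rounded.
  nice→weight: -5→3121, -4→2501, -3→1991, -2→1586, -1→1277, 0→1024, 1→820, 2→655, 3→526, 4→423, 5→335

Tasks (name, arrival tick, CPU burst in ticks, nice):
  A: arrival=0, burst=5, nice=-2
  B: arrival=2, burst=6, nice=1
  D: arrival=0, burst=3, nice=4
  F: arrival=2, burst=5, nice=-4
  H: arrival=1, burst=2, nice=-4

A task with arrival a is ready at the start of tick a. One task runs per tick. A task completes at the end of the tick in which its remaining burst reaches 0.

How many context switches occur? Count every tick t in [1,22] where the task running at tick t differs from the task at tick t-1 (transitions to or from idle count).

t=0: vr[A=0 D=0] → run A
t=1: vr[A=512/793 D=0 H=0] → run D
t=2: vr[A=512/793 B=0 D=1024/423 F=0 H=0] → run B
t=3: vr[A=512/793 B=256/205 D=1024/423 F=0 H=0] → run F
t=4: vr[A=512/793 B=256/205 D=1024/423 F=1024/2501 H=0] → run H
t=5: vr[A=512/793 B=256/205 D=1024/423 F=1024/2501 H=1024/2501] → run F
t=6: vr[A=512/793 B=256/205 D=1024/423 F=2048/2501 H=1024/2501] → run H
t=7: vr[A=512/793 B=256/205 D=1024/423 F=2048/2501] → run A
t=8: vr[A=1024/793 B=256/205 D=1024/423 F=2048/2501] → run F
t=9: vr[A=1024/793 B=256/205 D=1024/423 F=3072/2501] → run F
t=10: vr[A=1024/793 B=256/205 D=1024/423 F=4096/2501] → run B
t=11: vr[A=1024/793 B=512/205 D=1024/423 F=4096/2501] → run A
t=12: vr[A=1536/793 B=512/205 D=1024/423 F=4096/2501] → run F
t=13: vr[A=1536/793 B=512/205 D=1024/423] → run A
t=14: vr[A=2048/793 B=512/205 D=1024/423] → run D
t=15: vr[A=2048/793 B=512/205 D=2048/423] → run B
t=16: vr[A=2048/793 B=768/205 D=2048/423] → run A
t=17: vr[B=768/205 D=2048/423] → run B
t=18: vr[B=1024/205 D=2048/423] → run D
t=19: vr[B=1024/205] → run B
t=20: vr[B=256/41] → run B
t=21: (idle)
t=22: (idle)

context switches = 19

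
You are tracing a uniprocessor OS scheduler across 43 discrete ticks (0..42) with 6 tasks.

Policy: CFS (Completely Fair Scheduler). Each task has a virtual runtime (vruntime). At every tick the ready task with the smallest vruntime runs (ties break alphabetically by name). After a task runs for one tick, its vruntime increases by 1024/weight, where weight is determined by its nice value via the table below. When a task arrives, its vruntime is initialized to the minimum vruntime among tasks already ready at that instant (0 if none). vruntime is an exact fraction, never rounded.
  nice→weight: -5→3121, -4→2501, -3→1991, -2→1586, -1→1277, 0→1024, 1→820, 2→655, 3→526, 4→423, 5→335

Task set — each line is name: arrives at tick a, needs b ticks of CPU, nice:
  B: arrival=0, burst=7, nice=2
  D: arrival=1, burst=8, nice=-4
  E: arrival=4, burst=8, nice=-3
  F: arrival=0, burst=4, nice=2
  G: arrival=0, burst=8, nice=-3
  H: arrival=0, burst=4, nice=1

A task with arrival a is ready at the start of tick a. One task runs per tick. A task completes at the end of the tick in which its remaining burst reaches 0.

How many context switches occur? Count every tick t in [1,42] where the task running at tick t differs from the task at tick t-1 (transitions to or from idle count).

context switches = 36

t=0: vr[B=0 F=0 G=0 H=0] → run B
t=1: vr[B=1024/655 D=0 F=0 G=0 H=0] → run D
t=2: vr[B=1024/655 D=1024/2501 F=0 G=0 H=0] → run F
t=3: vr[B=1024/655 D=1024/2501 F=1024/655 G=0 H=0] → run G
t=4: vr[B=1024/655 D=1024/2501 E=0 F=1024/655 G=1024/1991 H=0] → run E
t=5: vr[B=1024/655 D=1024/2501 E=1024/1991 F=1024/655 G=1024/1991 H=0] → run H
t=6: vr[B=1024/655 D=1024/2501 E=1024/1991 F=1024/655 G=1024/1991 H=256/205] → run D
t=7: vr[B=1024/655 D=2048/2501 E=1024/1991 F=1024/655 G=1024/1991 H=256/205] → run E
t=8: vr[B=1024/655 D=2048/2501 E=2048/1991 F=1024/655 G=1024/1991 H=256/205] → run G
t=9: vr[B=1024/655 D=2048/2501 E=2048/1991 F=1024/655 G=2048/1991 H=256/205] → run D
t=10: vr[B=1024/655 D=3072/2501 E=2048/1991 F=1024/655 G=2048/1991 H=256/205] → run E
t=11: vr[B=1024/655 D=3072/2501 E=3072/1991 F=1024/655 G=2048/1991 H=256/205] → run G
t=12: vr[B=1024/655 D=3072/2501 E=3072/1991 F=1024/655 G=3072/1991 H=256/205] → run D
t=13: vr[B=1024/655 D=4096/2501 E=3072/1991 F=1024/655 G=3072/1991 H=256/205] → run H
t=14: vr[B=1024/655 D=4096/2501 E=3072/1991 F=1024/655 G=3072/1991 H=512/205] → run E
t=15: vr[B=1024/655 D=4096/2501 E=4096/1991 F=1024/655 G=3072/1991 H=512/205] → run G
t=16: vr[B=1024/655 D=4096/2501 E=4096/1991 F=1024/655 G=4096/1991 H=512/205] → run B
t=17: vr[B=2048/655 D=4096/2501 E=4096/1991 F=1024/655 G=4096/1991 H=512/205] → run F
t=18: vr[B=2048/655 D=4096/2501 E=4096/1991 F=2048/655 G=4096/1991 H=512/205] → run D
t=19: vr[B=2048/655 D=5120/2501 E=4096/1991 F=2048/655 G=4096/1991 H=512/205] → run D
t=20: vr[B=2048/655 D=6144/2501 E=4096/1991 F=2048/655 G=4096/1991 H=512/205] → run E
t=21: vr[B=2048/655 D=6144/2501 E=5120/1991 F=2048/655 G=4096/1991 H=512/205] → run G
t=22: vr[B=2048/655 D=6144/2501 E=5120/1991 F=2048/655 G=5120/1991 H=512/205] → run D
t=23: vr[B=2048/655 D=7168/2501 E=5120/1991 F=2048/655 G=5120/1991 H=512/205] → run H
t=24: vr[B=2048/655 D=7168/2501 E=5120/1991 F=2048/655 G=5120/1991 H=768/205] → run E
t=25: vr[B=2048/655 D=7168/2501 E=6144/1991 F=2048/655 G=5120/1991 H=768/205] → run G
t=26: vr[B=2048/655 D=7168/2501 E=6144/1991 F=2048/655 G=6144/1991 H=768/205] → run D
t=27: vr[B=2048/655 E=6144/1991 F=2048/655 G=6144/1991 H=768/205] → run E
t=28: vr[B=2048/655 E=7168/1991 F=2048/655 G=6144/1991 H=768/205] → run G
t=29: vr[B=2048/655 E=7168/1991 F=2048/655 G=7168/1991 H=768/205] → run B
t=30: vr[B=3072/655 E=7168/1991 F=2048/655 G=7168/1991 H=768/205] → run F
t=31: vr[B=3072/655 E=7168/1991 F=3072/655 G=7168/1991 H=768/205] → run E
t=32: vr[B=3072/655 F=3072/655 G=7168/1991 H=768/205] → run G
t=33: vr[B=3072/655 F=3072/655 H=768/205] → run H
t=34: vr[B=3072/655 F=3072/655] → run B
t=35: vr[B=4096/655 F=3072/655] → run F
t=36: vr[B=4096/655] → run B
t=37: vr[B=1024/131] → run B
t=38: vr[B=6144/655] → run B
t=39: (idle)
t=40: (idle)
t=41: (idle)
t=42: (idle)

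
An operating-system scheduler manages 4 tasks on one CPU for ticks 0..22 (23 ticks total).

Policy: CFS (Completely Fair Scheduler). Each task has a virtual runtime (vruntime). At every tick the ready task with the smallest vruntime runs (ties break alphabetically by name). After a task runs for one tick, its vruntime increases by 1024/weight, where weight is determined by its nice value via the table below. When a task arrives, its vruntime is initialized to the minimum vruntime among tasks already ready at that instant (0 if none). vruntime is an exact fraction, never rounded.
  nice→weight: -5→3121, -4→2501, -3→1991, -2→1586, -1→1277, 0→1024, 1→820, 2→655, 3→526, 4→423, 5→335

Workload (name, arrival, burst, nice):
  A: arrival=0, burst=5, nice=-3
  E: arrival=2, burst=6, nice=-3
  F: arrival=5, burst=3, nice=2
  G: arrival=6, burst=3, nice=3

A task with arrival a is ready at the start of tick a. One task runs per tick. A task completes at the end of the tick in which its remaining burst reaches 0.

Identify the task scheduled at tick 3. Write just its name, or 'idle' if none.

t=0: vr[A=0] → run A
t=1: vr[A=1024/1991] → run A
t=2: vr[A=2048/1991 E=2048/1991] → run A
t=3: vr[A=3072/1991 E=2048/1991] → run E
t=4: vr[A=3072/1991 E=3072/1991] → run A
t=5: vr[A=4096/1991 E=3072/1991 F=3072/1991] → run E
t=6: vr[A=4096/1991 E=4096/1991 F=3072/1991 G=3072/1991] → run F
t=7: vr[A=4096/1991 E=4096/1991 F=4050944/1304105 G=3072/1991] → run G
t=8: vr[A=4096/1991 E=4096/1991 F=4050944/1304105 G=1827328/523633] → run A
t=9: vr[E=4096/1991 F=4050944/1304105 G=1827328/523633] → run E
t=10: vr[E=5120/1991 F=4050944/1304105 G=1827328/523633] → run E
t=11: vr[E=6144/1991 F=4050944/1304105 G=1827328/523633] → run E
t=12: vr[E=7168/1991 F=4050944/1304105 G=1827328/523633] → run F
t=13: vr[E=7168/1991 F=6089728/1304105 G=1827328/523633] → run G
t=14: vr[E=7168/1991 F=6089728/1304105 G=2846720/523633] → run E
t=15: vr[F=6089728/1304105 G=2846720/523633] → run F
t=16: vr[G=2846720/523633] → run G
t=17: (idle)
t=18: (idle)
t=19: (idle)
t=20: (idle)
t=21: (idle)
t=22: (idle)

running at tick 3 = E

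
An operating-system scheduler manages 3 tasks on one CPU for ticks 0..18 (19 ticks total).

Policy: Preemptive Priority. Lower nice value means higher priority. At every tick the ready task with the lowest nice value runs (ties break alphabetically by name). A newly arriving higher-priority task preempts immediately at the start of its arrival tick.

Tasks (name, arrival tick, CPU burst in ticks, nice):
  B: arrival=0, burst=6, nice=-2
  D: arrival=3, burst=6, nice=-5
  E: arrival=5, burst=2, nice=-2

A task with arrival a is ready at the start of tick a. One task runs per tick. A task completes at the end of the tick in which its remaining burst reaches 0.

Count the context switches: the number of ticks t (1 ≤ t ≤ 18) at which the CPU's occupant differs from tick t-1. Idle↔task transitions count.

context switches = 4

t=0: ready={B} → run B
t=1: ready={B} → run B
t=2: ready={B} → run B
t=3: ready={B,D} → run D
t=4: ready={B,D} → run D
t=5: ready={B,D,E} → run D
t=6: ready={B,D,E} → run D
t=7: ready={B,D,E} → run D
t=8: ready={B,D,E} → run D
t=9: ready={B,E} → run B
t=10: ready={B,E} → run B
t=11: ready={B,E} → run B
t=12: ready={E} → run E
t=13: ready={E} → run E
t=14: (idle)
t=15: (idle)
t=16: (idle)
t=17: (idle)
t=18: (idle)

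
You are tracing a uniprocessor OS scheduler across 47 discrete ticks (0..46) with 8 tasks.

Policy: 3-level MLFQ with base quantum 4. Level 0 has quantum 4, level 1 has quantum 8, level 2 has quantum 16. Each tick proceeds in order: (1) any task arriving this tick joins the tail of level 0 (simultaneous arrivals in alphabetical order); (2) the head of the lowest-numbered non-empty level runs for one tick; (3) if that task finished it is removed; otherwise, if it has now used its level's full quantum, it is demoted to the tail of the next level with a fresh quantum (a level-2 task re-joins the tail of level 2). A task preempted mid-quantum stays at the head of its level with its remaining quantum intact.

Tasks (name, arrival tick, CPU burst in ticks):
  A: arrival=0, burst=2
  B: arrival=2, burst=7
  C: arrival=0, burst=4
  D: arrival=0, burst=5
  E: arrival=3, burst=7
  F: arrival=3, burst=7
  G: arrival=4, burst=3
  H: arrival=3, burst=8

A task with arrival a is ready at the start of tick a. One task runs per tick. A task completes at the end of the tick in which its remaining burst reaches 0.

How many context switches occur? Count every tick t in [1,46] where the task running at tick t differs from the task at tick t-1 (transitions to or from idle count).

t=0: L0/L1/L2 = ACD/-/- → run A
t=1: L0/L1/L2 = ACD/-/- → run A
t=2: L0/L1/L2 = CDB/-/- → run C
t=3: L0/L1/L2 = CDBEFH/-/- → run C
t=4: L0/L1/L2 = CDBEFHG/-/- → run C
t=5: L0/L1/L2 = CDBEFHG/-/- → run C
t=6: L0/L1/L2 = DBEFHG/-/- → run D
t=7: L0/L1/L2 = DBEFHG/-/- → run D
t=8: L0/L1/L2 = DBEFHG/-/- → run D
t=9: L0/L1/L2 = DBEFHG/-/- → run D
t=10: L0/L1/L2 = BEFHG/D/- → run B
t=11: L0/L1/L2 = BEFHG/D/- → run B
t=12: L0/L1/L2 = BEFHG/D/- → run B
t=13: L0/L1/L2 = BEFHG/D/- → run B
t=14: L0/L1/L2 = EFHG/DB/- → run E
t=15: L0/L1/L2 = EFHG/DB/- → run E
t=16: L0/L1/L2 = EFHG/DB/- → run E
t=17: L0/L1/L2 = EFHG/DB/- → run E
t=18: L0/L1/L2 = FHG/DBE/- → run F
t=19: L0/L1/L2 = FHG/DBE/- → run F
t=20: L0/L1/L2 = FHG/DBE/- → run F
t=21: L0/L1/L2 = FHG/DBE/- → run F
t=22: L0/L1/L2 = HG/DBEF/- → run H
t=23: L0/L1/L2 = HG/DBEF/- → run H
t=24: L0/L1/L2 = HG/DBEF/- → run H
t=25: L0/L1/L2 = HG/DBEF/- → run H
t=26: L0/L1/L2 = G/DBEFH/- → run G
t=27: L0/L1/L2 = G/DBEFH/- → run G
t=28: L0/L1/L2 = G/DBEFH/- → run G
t=29: L0/L1/L2 = -/DBEFH/- → run D
t=30: L0/L1/L2 = -/BEFH/- → run B
t=31: L0/L1/L2 = -/BEFH/- → run B
t=32: L0/L1/L2 = -/BEFH/- → run B
t=33: L0/L1/L2 = -/EFH/- → run E
t=34: L0/L1/L2 = -/EFH/- → run E
t=35: L0/L1/L2 = -/EFH/- → run E
t=36: L0/L1/L2 = -/FH/- → run F
t=37: L0/L1/L2 = -/FH/- → run F
t=38: L0/L1/L2 = -/FH/- → run F
t=39: L0/L1/L2 = -/H/- → run H
t=40: L0/L1/L2 = -/H/- → run H
t=41: L0/L1/L2 = -/H/- → run H
t=42: L0/L1/L2 = -/H/- → run H
t=43: (idle)
t=44: (idle)
t=45: (idle)
t=46: (idle)

context switches = 13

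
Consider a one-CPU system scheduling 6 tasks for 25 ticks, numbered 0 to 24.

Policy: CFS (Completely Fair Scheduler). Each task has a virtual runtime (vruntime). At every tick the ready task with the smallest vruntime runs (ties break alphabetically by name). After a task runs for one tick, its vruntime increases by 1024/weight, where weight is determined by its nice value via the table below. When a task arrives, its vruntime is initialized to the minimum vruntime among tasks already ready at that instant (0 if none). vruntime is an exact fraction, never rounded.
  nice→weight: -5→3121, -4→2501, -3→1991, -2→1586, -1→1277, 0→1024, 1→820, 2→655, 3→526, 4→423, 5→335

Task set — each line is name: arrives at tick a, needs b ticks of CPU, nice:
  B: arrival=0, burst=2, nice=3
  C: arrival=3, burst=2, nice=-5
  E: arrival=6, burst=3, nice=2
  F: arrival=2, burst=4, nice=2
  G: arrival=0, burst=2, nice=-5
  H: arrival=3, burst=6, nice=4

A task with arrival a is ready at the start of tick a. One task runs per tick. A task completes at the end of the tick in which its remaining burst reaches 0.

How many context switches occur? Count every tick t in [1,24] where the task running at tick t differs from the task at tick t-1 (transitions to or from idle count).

context switches = 16

t=0: vr[B=0 G=0] → run B
t=1: vr[B=512/263 G=0] → run G
t=2: vr[B=512/263 F=1024/3121 G=1024/3121] → run F
t=3: vr[B=512/263 C=1024/3121 F=3866624/2044255 G=1024/3121 H=1024/3121] → run C
t=4: vr[B=512/263 C=2048/3121 F=3866624/2044255 G=1024/3121 H=1024/3121] → run G
t=5: vr[B=512/263 C=2048/3121 F=3866624/2044255 H=1024/3121] → run H
t=6: vr[B=512/263 C=2048/3121 E=2048/3121 F=3866624/2044255 H=3629056/1320183] → run C
t=7: vr[B=512/263 E=2048/3121 F=3866624/2044255 H=3629056/1320183] → run E
t=8: vr[B=512/263 E=4537344/2044255 F=3866624/2044255 H=3629056/1320183] → run F
t=9: vr[B=512/263 E=4537344/2044255 F=7062528/2044255 H=3629056/1320183] → run B
t=10: vr[E=4537344/2044255 F=7062528/2044255 H=3629056/1320183] → run E
t=11: vr[E=7733248/2044255 F=7062528/2044255 H=3629056/1320183] → run H
t=12: vr[E=7733248/2044255 F=7062528/2044255 H=6824960/1320183] → run F
t=13: vr[E=7733248/2044255 F=10258432/2044255 H=6824960/1320183] → run E
t=14: vr[F=10258432/2044255 H=6824960/1320183] → run F
t=15: vr[H=6824960/1320183] → run H
t=16: vr[H=3340288/440061] → run H
t=17: vr[H=13216768/1320183] → run H
t=18: vr[H=16412672/1320183] → run H
t=19: (idle)
t=20: (idle)
t=21: (idle)
t=22: (idle)
t=23: (idle)
t=24: (idle)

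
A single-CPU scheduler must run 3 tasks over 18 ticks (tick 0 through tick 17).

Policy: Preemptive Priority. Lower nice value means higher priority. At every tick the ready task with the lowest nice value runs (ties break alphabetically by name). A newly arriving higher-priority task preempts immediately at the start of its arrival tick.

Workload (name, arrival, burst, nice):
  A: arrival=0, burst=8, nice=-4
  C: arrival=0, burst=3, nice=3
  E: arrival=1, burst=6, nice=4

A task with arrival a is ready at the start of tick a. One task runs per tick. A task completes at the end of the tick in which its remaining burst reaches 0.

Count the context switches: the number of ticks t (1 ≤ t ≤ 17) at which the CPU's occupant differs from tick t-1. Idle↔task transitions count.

context switches = 3

t=0: ready={A,C} → run A
t=1: ready={A,C,E} → run A
t=2: ready={A,C,E} → run A
t=3: ready={A,C,E} → run A
t=4: ready={A,C,E} → run A
t=5: ready={A,C,E} → run A
t=6: ready={A,C,E} → run A
t=7: ready={A,C,E} → run A
t=8: ready={C,E} → run C
t=9: ready={C,E} → run C
t=10: ready={C,E} → run C
t=11: ready={E} → run E
t=12: ready={E} → run E
t=13: ready={E} → run E
t=14: ready={E} → run E
t=15: ready={E} → run E
t=16: ready={E} → run E
t=17: (idle)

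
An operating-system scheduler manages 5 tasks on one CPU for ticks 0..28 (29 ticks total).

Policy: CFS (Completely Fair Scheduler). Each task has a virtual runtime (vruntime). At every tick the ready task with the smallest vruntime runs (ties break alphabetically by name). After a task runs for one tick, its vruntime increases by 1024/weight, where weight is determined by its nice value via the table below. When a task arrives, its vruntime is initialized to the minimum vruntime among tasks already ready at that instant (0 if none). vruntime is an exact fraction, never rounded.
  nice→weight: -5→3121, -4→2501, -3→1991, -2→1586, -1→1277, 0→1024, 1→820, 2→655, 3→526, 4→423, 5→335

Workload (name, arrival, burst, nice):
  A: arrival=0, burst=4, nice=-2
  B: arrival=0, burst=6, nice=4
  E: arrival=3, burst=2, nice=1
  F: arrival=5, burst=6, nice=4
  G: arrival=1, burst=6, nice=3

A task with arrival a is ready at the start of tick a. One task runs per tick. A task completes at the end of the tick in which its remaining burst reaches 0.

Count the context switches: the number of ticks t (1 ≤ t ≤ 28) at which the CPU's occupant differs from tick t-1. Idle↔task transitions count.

context switches = 24

t=0: vr[A=0 B=0] → run A
t=1: vr[A=512/793 B=0 G=0] → run B
t=2: vr[A=512/793 B=1024/423 G=0] → run G
t=3: vr[A=512/793 B=1024/423 E=512/793 G=512/263] → run A
t=4: vr[A=1024/793 B=1024/423 E=512/793 G=512/263] → run E
t=5: vr[A=1024/793 B=1024/423 E=307968/162565 F=1024/793 G=512/263] → run A
t=6: vr[A=1536/793 B=1024/423 E=307968/162565 F=1024/793 G=512/263] → run F
t=7: vr[A=1536/793 B=1024/423 E=307968/162565 F=1245184/335439 G=512/263] → run E
t=8: vr[A=1536/793 B=1024/423 F=1245184/335439 G=512/263] → run A
t=9: vr[B=1024/423 F=1245184/335439 G=512/263] → run G
t=10: vr[B=1024/423 F=1245184/335439 G=1024/263] → run B
t=11: vr[B=2048/423 F=1245184/335439 G=1024/263] → run F
t=12: vr[B=2048/423 F=2057216/335439 G=1024/263] → run G
t=13: vr[B=2048/423 F=2057216/335439 G=1536/263] → run B
t=14: vr[B=1024/141 F=2057216/335439 G=1536/263] → run G
t=15: vr[B=1024/141 F=2057216/335439 G=2048/263] → run F
t=16: vr[B=1024/141 F=956416/111813 G=2048/263] → run B
t=17: vr[B=4096/423 F=956416/111813 G=2048/263] → run G
t=18: vr[B=4096/423 F=956416/111813 G=2560/263] → run F
t=19: vr[B=4096/423 F=3681280/335439 G=2560/263] → run B
t=20: vr[B=5120/423 F=3681280/335439 G=2560/263] → run G
t=21: vr[B=5120/423 F=3681280/335439] → run F
t=22: vr[B=5120/423 F=4493312/335439] → run B
t=23: vr[F=4493312/335439] → run F
t=24: (idle)
t=25: (idle)
t=26: (idle)
t=27: (idle)
t=28: (idle)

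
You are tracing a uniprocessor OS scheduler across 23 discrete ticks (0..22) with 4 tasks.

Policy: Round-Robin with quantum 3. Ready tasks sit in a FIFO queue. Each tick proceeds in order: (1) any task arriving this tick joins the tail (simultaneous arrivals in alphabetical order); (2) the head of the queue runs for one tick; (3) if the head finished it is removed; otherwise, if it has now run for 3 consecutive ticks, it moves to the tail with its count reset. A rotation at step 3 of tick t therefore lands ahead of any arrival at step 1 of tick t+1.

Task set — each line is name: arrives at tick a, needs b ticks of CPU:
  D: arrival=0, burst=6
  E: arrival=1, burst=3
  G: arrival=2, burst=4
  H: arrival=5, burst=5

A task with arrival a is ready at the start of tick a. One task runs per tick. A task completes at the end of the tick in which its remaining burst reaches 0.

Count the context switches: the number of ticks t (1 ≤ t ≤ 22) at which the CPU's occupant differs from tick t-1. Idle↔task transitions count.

context switches = 7

t=0: queue=[D] q_used=0 → run D
t=1: queue=[D,E] q_used=1 → run D
t=2: queue=[D,E,G] q_used=2 → run D
t=3: queue=[E,G,D] q_used=0 → run E
t=4: queue=[E,G,D] q_used=1 → run E
t=5: queue=[E,G,D,H] q_used=2 → run E
t=6: queue=[G,D,H] q_used=0 → run G
t=7: queue=[G,D,H] q_used=1 → run G
t=8: queue=[G,D,H] q_used=2 → run G
t=9: queue=[D,H,G] q_used=0 → run D
t=10: queue=[D,H,G] q_used=1 → run D
t=11: queue=[D,H,G] q_used=2 → run D
t=12: queue=[H,G] q_used=0 → run H
t=13: queue=[H,G] q_used=1 → run H
t=14: queue=[H,G] q_used=2 → run H
t=15: queue=[G,H] q_used=0 → run G
t=16: queue=[H] q_used=0 → run H
t=17: queue=[H] q_used=1 → run H
t=18: (idle)
t=19: (idle)
t=20: (idle)
t=21: (idle)
t=22: (idle)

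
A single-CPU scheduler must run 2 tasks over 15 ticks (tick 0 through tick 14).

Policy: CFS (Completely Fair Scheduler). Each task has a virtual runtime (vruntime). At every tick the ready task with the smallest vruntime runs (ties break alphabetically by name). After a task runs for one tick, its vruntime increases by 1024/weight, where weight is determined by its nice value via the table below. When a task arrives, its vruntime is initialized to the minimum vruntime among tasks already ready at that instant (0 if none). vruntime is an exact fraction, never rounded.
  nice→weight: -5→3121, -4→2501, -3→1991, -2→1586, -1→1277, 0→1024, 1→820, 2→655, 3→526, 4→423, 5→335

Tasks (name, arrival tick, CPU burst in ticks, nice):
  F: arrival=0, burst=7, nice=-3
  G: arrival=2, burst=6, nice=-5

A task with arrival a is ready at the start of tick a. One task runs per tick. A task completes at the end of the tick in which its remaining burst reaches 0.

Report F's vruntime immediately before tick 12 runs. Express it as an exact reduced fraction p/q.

vruntime(F, start of tick 12) = 6144/1991

t=0: vr[F=0] → run F
t=1: vr[F=1024/1991] → run F
t=2: vr[F=2048/1991 G=2048/1991] → run F
t=3: vr[F=3072/1991 G=2048/1991] → run G
t=4: vr[F=3072/1991 G=8430592/6213911] → run G
t=5: vr[F=3072/1991 G=10469376/6213911] → run F
t=6: vr[F=4096/1991 G=10469376/6213911] → run G
t=7: vr[F=4096/1991 G=12508160/6213911] → run G
t=8: vr[F=4096/1991 G=14546944/6213911] → run F
t=9: vr[F=5120/1991 G=14546944/6213911] → run G
t=10: vr[F=5120/1991 G=16585728/6213911] → run F
t=11: vr[F=6144/1991 G=16585728/6213911] → run G
t=12: vr[F=6144/1991] → run F
t=13: (idle)
t=14: (idle)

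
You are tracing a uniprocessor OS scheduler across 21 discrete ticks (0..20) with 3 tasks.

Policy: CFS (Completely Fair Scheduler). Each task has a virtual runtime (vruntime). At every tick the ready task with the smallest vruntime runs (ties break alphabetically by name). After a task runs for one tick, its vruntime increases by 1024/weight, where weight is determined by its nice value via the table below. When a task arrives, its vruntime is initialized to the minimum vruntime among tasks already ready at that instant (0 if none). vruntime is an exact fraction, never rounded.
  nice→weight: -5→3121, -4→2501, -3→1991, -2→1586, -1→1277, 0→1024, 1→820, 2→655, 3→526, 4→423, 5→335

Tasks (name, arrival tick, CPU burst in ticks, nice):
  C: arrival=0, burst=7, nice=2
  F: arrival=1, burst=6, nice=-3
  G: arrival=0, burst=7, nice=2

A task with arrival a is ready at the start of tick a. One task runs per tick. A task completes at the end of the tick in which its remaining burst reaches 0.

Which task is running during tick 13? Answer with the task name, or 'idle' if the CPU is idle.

running at tick 13 = G

t=0: vr[C=0 G=0] → run C
t=1: vr[C=1024/655 F=0 G=0] → run F
t=2: vr[C=1024/655 F=1024/1991 G=0] → run G
t=3: vr[C=1024/655 F=1024/1991 G=1024/655] → run F
t=4: vr[C=1024/655 F=2048/1991 G=1024/655] → run F
t=5: vr[C=1024/655 F=3072/1991 G=1024/655] → run F
t=6: vr[C=1024/655 F=4096/1991 G=1024/655] → run C
t=7: vr[C=2048/655 F=4096/1991 G=1024/655] → run G
t=8: vr[C=2048/655 F=4096/1991 G=2048/655] → run F
t=9: vr[C=2048/655 F=5120/1991 G=2048/655] → run F
t=10: vr[C=2048/655 G=2048/655] → run C
t=11: vr[C=3072/655 G=2048/655] → run G
t=12: vr[C=3072/655 G=3072/655] → run C
t=13: vr[C=4096/655 G=3072/655] → run G
t=14: vr[C=4096/655 G=4096/655] → run C
t=15: vr[C=1024/131 G=4096/655] → run G
t=16: vr[C=1024/131 G=1024/131] → run C
t=17: vr[C=6144/655 G=1024/131] → run G
t=18: vr[C=6144/655 G=6144/655] → run C
t=19: vr[G=6144/655] → run G
t=20: (idle)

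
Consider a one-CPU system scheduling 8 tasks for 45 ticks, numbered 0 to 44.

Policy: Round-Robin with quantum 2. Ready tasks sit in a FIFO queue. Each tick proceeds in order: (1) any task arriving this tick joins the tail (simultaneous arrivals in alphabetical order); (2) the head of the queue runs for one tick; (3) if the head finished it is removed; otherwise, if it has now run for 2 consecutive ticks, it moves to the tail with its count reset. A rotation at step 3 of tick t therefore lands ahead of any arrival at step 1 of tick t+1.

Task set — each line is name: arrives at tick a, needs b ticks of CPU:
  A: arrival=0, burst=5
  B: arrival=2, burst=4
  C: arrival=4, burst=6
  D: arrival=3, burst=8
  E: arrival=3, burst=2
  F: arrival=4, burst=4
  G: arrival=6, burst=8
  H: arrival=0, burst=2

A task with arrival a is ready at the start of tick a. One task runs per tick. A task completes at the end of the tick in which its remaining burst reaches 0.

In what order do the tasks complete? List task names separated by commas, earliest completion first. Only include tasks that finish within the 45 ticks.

completion order = H, E, A, B, F, C, D, G

t=0: queue=[A,H] q_used=0 → run A
t=1: queue=[A,H] q_used=1 → run A
t=2: queue=[H,A,B] q_used=0 → run H
t=3: queue=[H,A,B,D,E] q_used=1 → run H
t=4: queue=[A,B,D,E,C,F] q_used=0 → run A
t=5: queue=[A,B,D,E,C,F] q_used=1 → run A
t=6: queue=[B,D,E,C,F,A,G] q_used=0 → run B
t=7: queue=[B,D,E,C,F,A,G] q_used=1 → run B
t=8: queue=[D,E,C,F,A,G,B] q_used=0 → run D
t=9: queue=[D,E,C,F,A,G,B] q_used=1 → run D
t=10: queue=[E,C,F,A,G,B,D] q_used=0 → run E
t=11: queue=[E,C,F,A,G,B,D] q_used=1 → run E
t=12: queue=[C,F,A,G,B,D] q_used=0 → run C
t=13: queue=[C,F,A,G,B,D] q_used=1 → run C
t=14: queue=[F,A,G,B,D,C] q_used=0 → run F
t=15: queue=[F,A,G,B,D,C] q_used=1 → run F
t=16: queue=[A,G,B,D,C,F] q_used=0 → run A
t=17: queue=[G,B,D,C,F] q_used=0 → run G
t=18: queue=[G,B,D,C,F] q_used=1 → run G
t=19: queue=[B,D,C,F,G] q_used=0 → run B
t=20: queue=[B,D,C,F,G] q_used=1 → run B
t=21: queue=[D,C,F,G] q_used=0 → run D
t=22: queue=[D,C,F,G] q_used=1 → run D
t=23: queue=[C,F,G,D] q_used=0 → run C
t=24: queue=[C,F,G,D] q_used=1 → run C
t=25: queue=[F,G,D,C] q_used=0 → run F
t=26: queue=[F,G,D,C] q_used=1 → run F
t=27: queue=[G,D,C] q_used=0 → run G
t=28: queue=[G,D,C] q_used=1 → run G
t=29: queue=[D,C,G] q_used=0 → run D
t=30: queue=[D,C,G] q_used=1 → run D
t=31: queue=[C,G,D] q_used=0 → run C
t=32: queue=[C,G,D] q_used=1 → run C
t=33: queue=[G,D] q_used=0 → run G
t=34: queue=[G,D] q_used=1 → run G
t=35: queue=[D,G] q_used=0 → run D
t=36: queue=[D,G] q_used=1 → run D
t=37: queue=[G] q_used=0 → run G
t=38: queue=[G] q_used=1 → run G
t=39: (idle)
t=40: (idle)
t=41: (idle)
t=42: (idle)
t=43: (idle)
t=44: (idle)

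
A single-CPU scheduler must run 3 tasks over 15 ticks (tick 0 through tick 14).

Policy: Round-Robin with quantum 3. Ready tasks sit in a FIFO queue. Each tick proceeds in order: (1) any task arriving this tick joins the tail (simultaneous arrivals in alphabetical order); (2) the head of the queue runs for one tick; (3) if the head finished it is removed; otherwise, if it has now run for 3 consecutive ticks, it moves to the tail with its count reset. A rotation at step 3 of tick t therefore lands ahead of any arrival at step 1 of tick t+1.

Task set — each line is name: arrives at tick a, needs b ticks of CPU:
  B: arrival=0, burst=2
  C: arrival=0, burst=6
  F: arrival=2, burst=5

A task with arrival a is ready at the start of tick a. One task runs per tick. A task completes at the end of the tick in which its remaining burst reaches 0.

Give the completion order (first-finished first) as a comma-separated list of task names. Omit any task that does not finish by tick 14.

completion order = B, C, F

t=0: queue=[B,C] q_used=0 → run B
t=1: queue=[B,C] q_used=1 → run B
t=2: queue=[C,F] q_used=0 → run C
t=3: queue=[C,F] q_used=1 → run C
t=4: queue=[C,F] q_used=2 → run C
t=5: queue=[F,C] q_used=0 → run F
t=6: queue=[F,C] q_used=1 → run F
t=7: queue=[F,C] q_used=2 → run F
t=8: queue=[C,F] q_used=0 → run C
t=9: queue=[C,F] q_used=1 → run C
t=10: queue=[C,F] q_used=2 → run C
t=11: queue=[F] q_used=0 → run F
t=12: queue=[F] q_used=1 → run F
t=13: (idle)
t=14: (idle)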